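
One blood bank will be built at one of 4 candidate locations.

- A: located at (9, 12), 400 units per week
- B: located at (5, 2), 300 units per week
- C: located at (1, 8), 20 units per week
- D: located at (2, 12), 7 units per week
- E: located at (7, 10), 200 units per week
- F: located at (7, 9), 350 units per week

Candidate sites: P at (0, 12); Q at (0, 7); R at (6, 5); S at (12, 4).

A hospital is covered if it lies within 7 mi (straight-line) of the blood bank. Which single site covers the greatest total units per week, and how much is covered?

Coverage radius r = 7 mi; a point is covered iff (Δx)²+(Δy)² ≤ 7² = 49.
  P (0, 12): covers {C, D} → 27
  Q (0, 7): covers {C, D} → 27
  R (6, 5): covers {B, C, E, F} → 870
  S (12, 4): covers {none} → 0
Maximum coverage at R: 870 units per week.

R, covering 870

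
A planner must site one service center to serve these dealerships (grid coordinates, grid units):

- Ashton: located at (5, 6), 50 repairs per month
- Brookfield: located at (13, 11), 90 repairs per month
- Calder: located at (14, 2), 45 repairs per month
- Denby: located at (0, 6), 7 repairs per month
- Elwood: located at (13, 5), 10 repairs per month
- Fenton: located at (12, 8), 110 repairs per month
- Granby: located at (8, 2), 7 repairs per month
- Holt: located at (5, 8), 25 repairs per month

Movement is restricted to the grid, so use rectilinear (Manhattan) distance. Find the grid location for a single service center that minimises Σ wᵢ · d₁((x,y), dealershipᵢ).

Manhattan distance separates: Σwᵢ(|x−xᵢ|+|y−yᵢ|) = Σwᵢ|x−xᵢ| + Σwᵢ|y−yᵢ|, so x and y are optimised independently as 1-D weighted medians.
Total weight W = 344; half = 172.
x-coordinate, sorted with cumulative weight:
  x=0 (Denby, w=7) cum 7
  x=5 (Ashton, w=50) cum 57
  x=5 (Holt, w=25) cum 82
  x=8 (Granby, w=7) cum 89
  x=12 (Fenton, w=110) cum 199  ← median
  x=13 (Brookfield, w=90) cum 289
  x=13 (Elwood, w=10) cum 299
  x=14 (Calder, w=45) cum 344
⇒ x* = 12
y-coordinate, sorted with cumulative weight:
  y=2 (Calder, w=45) cum 45
  y=2 (Granby, w=7) cum 52
  y=5 (Elwood, w=10) cum 62
  y=6 (Ashton, w=50) cum 112
  y=6 (Denby, w=7) cum 119
  y=8 (Fenton, w=110) cum 229  ← median
  y=8 (Holt, w=25) cum 254
  y=11 (Brookfield, w=90) cum 344
⇒ y* = 8

(12, 8)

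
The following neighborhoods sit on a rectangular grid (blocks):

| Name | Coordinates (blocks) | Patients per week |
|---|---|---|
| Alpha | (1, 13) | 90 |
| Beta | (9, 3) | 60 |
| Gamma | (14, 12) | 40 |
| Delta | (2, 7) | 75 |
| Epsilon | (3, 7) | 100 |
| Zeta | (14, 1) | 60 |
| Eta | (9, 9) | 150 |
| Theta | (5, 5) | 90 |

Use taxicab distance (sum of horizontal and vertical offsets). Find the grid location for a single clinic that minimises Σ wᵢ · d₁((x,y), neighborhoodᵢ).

Manhattan distance separates: Σwᵢ(|x−xᵢ|+|y−yᵢ|) = Σwᵢ|x−xᵢ| + Σwᵢ|y−yᵢ|, so x and y are optimised independently as 1-D weighted medians.
Total weight W = 665; half = 332.5.
x-coordinate, sorted with cumulative weight:
  x=1 (Alpha, w=90) cum 90
  x=2 (Delta, w=75) cum 165
  x=3 (Epsilon, w=100) cum 265
  x=5 (Theta, w=90) cum 355  ← median
  x=9 (Beta, w=60) cum 415
  x=9 (Eta, w=150) cum 565
  x=14 (Gamma, w=40) cum 605
  x=14 (Zeta, w=60) cum 665
⇒ x* = 5
y-coordinate, sorted with cumulative weight:
  y=1 (Zeta, w=60) cum 60
  y=3 (Beta, w=60) cum 120
  y=5 (Theta, w=90) cum 210
  y=7 (Delta, w=75) cum 285
  y=7 (Epsilon, w=100) cum 385  ← median
  y=9 (Eta, w=150) cum 535
  y=12 (Gamma, w=40) cum 575
  y=13 (Alpha, w=90) cum 665
⇒ y* = 7

(5, 7)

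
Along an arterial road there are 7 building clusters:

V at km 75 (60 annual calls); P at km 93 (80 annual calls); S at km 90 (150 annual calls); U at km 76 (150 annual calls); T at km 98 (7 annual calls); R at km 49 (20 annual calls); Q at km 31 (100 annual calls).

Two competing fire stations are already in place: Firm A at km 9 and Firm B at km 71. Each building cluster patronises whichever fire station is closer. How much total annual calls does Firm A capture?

100

The indifferent point is the midpoint (9+71)/2 = 40; building clusters left of it (closer to Firm A at 9) go to Firm A, those right go to Firm B.
  Q at 31 (w=100) → Firm A
  R at 49 (w=20) → Firm B
  V at 75 (w=60) → Firm B
  U at 76 (w=150) → Firm B
  S at 90 (w=150) → Firm B
  P at 93 (w=80) → Firm B
  T at 98 (w=7) → Firm B
Firm A captures 100; Firm B captures 467.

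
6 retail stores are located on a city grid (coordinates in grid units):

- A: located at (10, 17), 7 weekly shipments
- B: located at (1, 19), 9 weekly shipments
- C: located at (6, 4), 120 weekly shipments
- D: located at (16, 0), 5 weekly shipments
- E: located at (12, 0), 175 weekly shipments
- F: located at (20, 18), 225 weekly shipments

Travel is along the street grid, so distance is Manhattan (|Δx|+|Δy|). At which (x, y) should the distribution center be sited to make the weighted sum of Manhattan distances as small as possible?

Manhattan distance separates: Σwᵢ(|x−xᵢ|+|y−yᵢ|) = Σwᵢ|x−xᵢ| + Σwᵢ|y−yᵢ|, so x and y are optimised independently as 1-D weighted medians.
Total weight W = 541; half = 270.5.
x-coordinate, sorted with cumulative weight:
  x=1 (B, w=9) cum 9
  x=6 (C, w=120) cum 129
  x=10 (A, w=7) cum 136
  x=12 (E, w=175) cum 311  ← median
  x=16 (D, w=5) cum 316
  x=20 (F, w=225) cum 541
⇒ x* = 12
y-coordinate, sorted with cumulative weight:
  y=0 (D, w=5) cum 5
  y=0 (E, w=175) cum 180
  y=4 (C, w=120) cum 300  ← median
  y=17 (A, w=7) cum 307
  y=18 (F, w=225) cum 532
  y=19 (B, w=9) cum 541
⇒ y* = 4

(12, 4)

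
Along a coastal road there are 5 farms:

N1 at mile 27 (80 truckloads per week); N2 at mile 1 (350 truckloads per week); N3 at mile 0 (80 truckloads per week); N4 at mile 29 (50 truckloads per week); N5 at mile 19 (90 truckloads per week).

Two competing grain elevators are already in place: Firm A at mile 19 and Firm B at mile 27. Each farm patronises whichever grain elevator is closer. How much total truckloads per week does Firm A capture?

The indifferent point is the midpoint (19+27)/2 = 23; farms left of it (closer to Firm A at 19) go to Firm A, those right go to Firm B.
  N3 at 0 (w=80) → Firm A
  N2 at 1 (w=350) → Firm A
  N5 at 19 (w=90) → Firm A
  N1 at 27 (w=80) → Firm B
  N4 at 29 (w=50) → Firm B
Firm A captures 520; Firm B captures 130.

520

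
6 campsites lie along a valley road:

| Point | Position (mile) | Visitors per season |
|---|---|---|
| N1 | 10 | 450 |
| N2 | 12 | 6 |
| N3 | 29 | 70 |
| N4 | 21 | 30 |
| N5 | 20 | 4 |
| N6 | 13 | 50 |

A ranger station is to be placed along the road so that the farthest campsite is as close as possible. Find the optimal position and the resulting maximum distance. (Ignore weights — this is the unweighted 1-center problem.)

location 19.5, max distance 9.5

The 1-center on a line is the midpoint of the two extreme points: leftmost at 10, rightmost at 29.
Optimal location = (10 + 29)/2 = 19.5; maximum distance = (29 − 10)/2 = 9.5.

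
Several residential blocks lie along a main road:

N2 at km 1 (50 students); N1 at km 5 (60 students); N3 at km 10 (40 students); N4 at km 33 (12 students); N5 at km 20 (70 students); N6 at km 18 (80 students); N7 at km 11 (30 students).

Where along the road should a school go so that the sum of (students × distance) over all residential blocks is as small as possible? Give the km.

For a sum of weighted absolute distances on a line, the optimum is the weighted median (not the mean). Total weight W = 342; half-weight = 171.
Sort by position and accumulate weight:
  km 1 (N2, w=50) → cum 50
  km 5 (N1, w=60) → cum 110
  km 10 (N3, w=40) → cum 150
  km 11 (N7, w=30) → cum 180  ≥ 171 → median here
  km 18 (N6, w=80) → cum 260
  km 20 (N5, w=70) → cum 330
  km 33 (N4, w=12) → cum 342
Optimal location: km 11.

x = 11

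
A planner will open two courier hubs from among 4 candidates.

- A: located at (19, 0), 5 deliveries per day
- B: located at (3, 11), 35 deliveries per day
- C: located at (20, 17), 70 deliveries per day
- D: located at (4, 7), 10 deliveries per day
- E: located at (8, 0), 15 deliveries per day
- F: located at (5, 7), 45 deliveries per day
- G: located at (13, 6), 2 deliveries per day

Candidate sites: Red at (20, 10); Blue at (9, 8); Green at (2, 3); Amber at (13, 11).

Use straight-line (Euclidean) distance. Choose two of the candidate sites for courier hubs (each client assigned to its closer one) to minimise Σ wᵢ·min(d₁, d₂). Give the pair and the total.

{Red, Blue}, total 1141.4

Evaluate every pair (each demand assigned to the nearer of the two):
  {Red, Blue}: total = 1141.4
  {Red, Green}: total = 1208.9
  {Blue, Amber}: total = 1309.2
  {Green, Amber}: total = 1370.5
  {Red, Amber}: total = 1582.5
  {Blue, Green}: total = 1633.5
Best pair: {Red, Blue} with total 1141.4.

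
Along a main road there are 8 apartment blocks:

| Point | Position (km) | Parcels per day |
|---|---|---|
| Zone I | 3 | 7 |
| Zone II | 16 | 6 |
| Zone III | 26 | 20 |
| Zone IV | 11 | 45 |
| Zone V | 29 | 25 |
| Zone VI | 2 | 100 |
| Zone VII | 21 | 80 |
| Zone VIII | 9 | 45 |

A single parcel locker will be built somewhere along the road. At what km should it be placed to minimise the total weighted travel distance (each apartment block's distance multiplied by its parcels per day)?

x = 11

For a sum of weighted absolute distances on a line, the optimum is the weighted median (not the mean). Total weight W = 328; half-weight = 164.
Sort by position and accumulate weight:
  km 2 (Zone VI, w=100) → cum 100
  km 3 (Zone I, w=7) → cum 107
  km 9 (Zone VIII, w=45) → cum 152
  km 11 (Zone IV, w=45) → cum 197  ≥ 164 → median here
  km 16 (Zone II, w=6) → cum 203
  km 21 (Zone VII, w=80) → cum 283
  km 26 (Zone III, w=20) → cum 303
  km 29 (Zone V, w=25) → cum 328
Optimal location: km 11.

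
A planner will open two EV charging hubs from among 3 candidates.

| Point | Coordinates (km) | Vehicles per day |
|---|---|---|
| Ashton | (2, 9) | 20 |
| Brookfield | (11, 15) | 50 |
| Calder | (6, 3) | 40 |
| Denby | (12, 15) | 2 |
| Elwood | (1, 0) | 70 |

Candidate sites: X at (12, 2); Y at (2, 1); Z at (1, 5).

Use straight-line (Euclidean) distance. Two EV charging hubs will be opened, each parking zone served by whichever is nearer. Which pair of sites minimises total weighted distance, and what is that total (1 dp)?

{Y, Z}, total 1097.2

Evaluate every pair (each demand assigned to the nearer of the two):
  {Y, Z}: total = 1097.2
  {X, Y}: total = 1115.8
  {X, Z}: total = 1325.8
Best pair: {Y, Z} with total 1097.2.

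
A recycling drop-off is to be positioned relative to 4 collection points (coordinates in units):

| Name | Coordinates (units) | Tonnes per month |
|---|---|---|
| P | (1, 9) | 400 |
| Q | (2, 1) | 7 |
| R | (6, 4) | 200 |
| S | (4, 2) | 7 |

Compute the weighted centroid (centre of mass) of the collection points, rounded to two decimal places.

The minimiser of Σwᵢ‖p−pᵢ‖² is the weighted centroid p* = (Σwᵢpᵢ)/(Σwᵢ).
Σwᵢ = 614.
Σwᵢxᵢ = 400·1 + 7·2 + 200·6 + 7·4 = 1642.
Σwᵢyᵢ = 400·9 + 7·1 + 200·4 + 7·2 = 4421.
x* = 1642/614 = 2.67, y* = 4421/614 = 7.20.

(2.67, 7.20)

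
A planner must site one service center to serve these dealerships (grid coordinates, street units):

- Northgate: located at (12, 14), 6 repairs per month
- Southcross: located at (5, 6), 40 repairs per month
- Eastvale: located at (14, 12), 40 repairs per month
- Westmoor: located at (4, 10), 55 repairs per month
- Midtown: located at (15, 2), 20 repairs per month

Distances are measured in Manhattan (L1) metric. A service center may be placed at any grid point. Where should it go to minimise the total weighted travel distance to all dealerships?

Manhattan distance separates: Σwᵢ(|x−xᵢ|+|y−yᵢ|) = Σwᵢ|x−xᵢ| + Σwᵢ|y−yᵢ|, so x and y are optimised independently as 1-D weighted medians.
Total weight W = 161; half = 80.5.
x-coordinate, sorted with cumulative weight:
  x=4 (Westmoor, w=55) cum 55
  x=5 (Southcross, w=40) cum 95  ← median
  x=12 (Northgate, w=6) cum 101
  x=14 (Eastvale, w=40) cum 141
  x=15 (Midtown, w=20) cum 161
⇒ x* = 5
y-coordinate, sorted with cumulative weight:
  y=2 (Midtown, w=20) cum 20
  y=6 (Southcross, w=40) cum 60
  y=10 (Westmoor, w=55) cum 115  ← median
  y=12 (Eastvale, w=40) cum 155
  y=14 (Northgate, w=6) cum 161
⇒ y* = 10

(5, 10)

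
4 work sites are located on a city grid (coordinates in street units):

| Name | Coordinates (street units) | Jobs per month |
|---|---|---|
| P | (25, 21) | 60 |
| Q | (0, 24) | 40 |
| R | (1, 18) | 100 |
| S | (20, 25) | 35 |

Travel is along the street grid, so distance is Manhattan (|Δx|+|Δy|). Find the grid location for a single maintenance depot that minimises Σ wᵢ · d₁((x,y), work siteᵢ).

Manhattan distance separates: Σwᵢ(|x−xᵢ|+|y−yᵢ|) = Σwᵢ|x−xᵢ| + Σwᵢ|y−yᵢ|, so x and y are optimised independently as 1-D weighted medians.
Total weight W = 235; half = 117.5.
x-coordinate, sorted with cumulative weight:
  x=0 (Q, w=40) cum 40
  x=1 (R, w=100) cum 140  ← median
  x=20 (S, w=35) cum 175
  x=25 (P, w=60) cum 235
⇒ x* = 1
y-coordinate, sorted with cumulative weight:
  y=18 (R, w=100) cum 100
  y=21 (P, w=60) cum 160  ← median
  y=24 (Q, w=40) cum 200
  y=25 (S, w=35) cum 235
⇒ y* = 21

(1, 21)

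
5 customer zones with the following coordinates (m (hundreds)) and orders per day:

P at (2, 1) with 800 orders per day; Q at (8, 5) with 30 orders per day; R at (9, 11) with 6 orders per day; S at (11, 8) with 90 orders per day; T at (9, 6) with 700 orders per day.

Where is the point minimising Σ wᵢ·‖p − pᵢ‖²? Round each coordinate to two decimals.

The minimiser of Σwᵢ‖p−pᵢ‖² is the weighted centroid p* = (Σwᵢpᵢ)/(Σwᵢ).
Σwᵢ = 1626.
Σwᵢxᵢ = 800·2 + 30·8 + 6·9 + 90·11 + 700·9 = 9184.
Σwᵢyᵢ = 800·1 + 30·5 + 6·11 + 90·8 + 700·6 = 5936.
x* = 9184/1626 = 5.65, y* = 5936/1626 = 3.65.

(5.65, 3.65)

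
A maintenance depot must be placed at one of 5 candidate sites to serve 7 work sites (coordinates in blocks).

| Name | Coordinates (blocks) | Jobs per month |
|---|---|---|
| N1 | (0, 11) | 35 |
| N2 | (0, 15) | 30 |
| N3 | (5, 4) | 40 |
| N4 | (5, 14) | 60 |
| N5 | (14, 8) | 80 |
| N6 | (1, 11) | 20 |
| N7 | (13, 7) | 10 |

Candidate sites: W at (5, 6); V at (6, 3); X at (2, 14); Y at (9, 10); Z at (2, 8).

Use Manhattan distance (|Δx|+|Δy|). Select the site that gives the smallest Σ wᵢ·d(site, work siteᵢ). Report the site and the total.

Total weighted distance at each candidate:
  W (5, 6): total = 2480
  V (6, 3): total = 3240
  X (2, 14): total = 2665
  Y (9, 10): total = 2460
  Z (2, 8): total = 2425
Minimum is at Z with total 2425 blocks.

Z, total 2425 blocks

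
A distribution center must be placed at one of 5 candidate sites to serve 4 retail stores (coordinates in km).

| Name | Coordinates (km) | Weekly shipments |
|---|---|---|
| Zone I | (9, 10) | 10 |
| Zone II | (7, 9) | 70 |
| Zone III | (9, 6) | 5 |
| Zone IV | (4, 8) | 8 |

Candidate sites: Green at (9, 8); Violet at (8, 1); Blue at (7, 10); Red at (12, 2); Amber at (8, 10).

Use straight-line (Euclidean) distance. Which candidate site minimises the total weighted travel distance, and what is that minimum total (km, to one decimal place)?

Blue, total 141.2 km

Total weighted distance at each candidate:
  Green (9, 8): total = 226.5
  Violet (8, 1): total = 744.9
  Blue (7, 10): total = 141.2
  Red (12, 2): total = 792.6
  Amber (8, 10): total = 165.4
Minimum is at Blue with total 141.2 km.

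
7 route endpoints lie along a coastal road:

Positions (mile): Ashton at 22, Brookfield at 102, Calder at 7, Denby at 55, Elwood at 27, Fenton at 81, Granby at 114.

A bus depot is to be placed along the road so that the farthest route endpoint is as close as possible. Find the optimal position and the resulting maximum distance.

The 1-center on a line is the midpoint of the two extreme points: leftmost at 7, rightmost at 114.
Optimal location = (7 + 114)/2 = 60.5; maximum distance = (114 − 7)/2 = 53.5.

location 60.5, max distance 53.5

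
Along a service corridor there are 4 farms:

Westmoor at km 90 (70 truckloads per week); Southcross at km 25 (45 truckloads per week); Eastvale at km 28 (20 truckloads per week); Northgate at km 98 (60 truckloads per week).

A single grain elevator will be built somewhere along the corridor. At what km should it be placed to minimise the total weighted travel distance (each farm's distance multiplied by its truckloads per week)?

For a sum of weighted absolute distances on a line, the optimum is the weighted median (not the mean). Total weight W = 195; half-weight = 97.5.
Sort by position and accumulate weight:
  km 25 (Southcross, w=45) → cum 45
  km 28 (Eastvale, w=20) → cum 65
  km 90 (Westmoor, w=70) → cum 135  ≥ 97.5 → median here
  km 98 (Northgate, w=60) → cum 195
Optimal location: km 90.

x = 90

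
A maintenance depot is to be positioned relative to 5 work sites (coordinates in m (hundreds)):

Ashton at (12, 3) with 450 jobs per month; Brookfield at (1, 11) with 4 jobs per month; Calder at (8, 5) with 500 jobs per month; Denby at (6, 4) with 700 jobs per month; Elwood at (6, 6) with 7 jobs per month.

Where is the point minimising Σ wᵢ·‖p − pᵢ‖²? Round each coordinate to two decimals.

The minimiser of Σwᵢ‖p−pᵢ‖² is the weighted centroid p* = (Σwᵢpᵢ)/(Σwᵢ).
Σwᵢ = 1661.
Σwᵢxᵢ = 450·12 + 4·1 + 500·8 + 700·6 + 7·6 = 13646.
Σwᵢyᵢ = 450·3 + 4·11 + 500·5 + 700·4 + 7·6 = 6736.
x* = 13646/1661 = 8.22, y* = 6736/1661 = 4.06.

(8.22, 4.06)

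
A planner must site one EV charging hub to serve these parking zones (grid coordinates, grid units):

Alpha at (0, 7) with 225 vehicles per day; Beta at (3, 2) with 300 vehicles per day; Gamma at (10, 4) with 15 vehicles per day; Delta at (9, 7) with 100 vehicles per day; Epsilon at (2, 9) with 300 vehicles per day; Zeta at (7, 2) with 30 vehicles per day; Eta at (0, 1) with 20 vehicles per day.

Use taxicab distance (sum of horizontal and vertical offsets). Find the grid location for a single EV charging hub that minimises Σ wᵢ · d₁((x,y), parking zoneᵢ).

(2, 7)

Manhattan distance separates: Σwᵢ(|x−xᵢ|+|y−yᵢ|) = Σwᵢ|x−xᵢ| + Σwᵢ|y−yᵢ|, so x and y are optimised independently as 1-D weighted medians.
Total weight W = 990; half = 495.
x-coordinate, sorted with cumulative weight:
  x=0 (Alpha, w=225) cum 225
  x=0 (Eta, w=20) cum 245
  x=2 (Epsilon, w=300) cum 545  ← median
  x=3 (Beta, w=300) cum 845
  x=7 (Zeta, w=30) cum 875
  x=9 (Delta, w=100) cum 975
  x=10 (Gamma, w=15) cum 990
⇒ x* = 2
y-coordinate, sorted with cumulative weight:
  y=1 (Eta, w=20) cum 20
  y=2 (Beta, w=300) cum 320
  y=2 (Zeta, w=30) cum 350
  y=4 (Gamma, w=15) cum 365
  y=7 (Alpha, w=225) cum 590  ← median
  y=7 (Delta, w=100) cum 690
  y=9 (Epsilon, w=300) cum 990
⇒ y* = 7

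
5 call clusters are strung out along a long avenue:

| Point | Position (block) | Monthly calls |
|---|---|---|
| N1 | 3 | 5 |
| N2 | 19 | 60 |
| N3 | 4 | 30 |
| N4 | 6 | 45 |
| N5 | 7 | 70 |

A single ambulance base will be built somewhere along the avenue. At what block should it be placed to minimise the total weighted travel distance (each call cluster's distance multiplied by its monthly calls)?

x = 7

For a sum of weighted absolute distances on a line, the optimum is the weighted median (not the mean). Total weight W = 210; half-weight = 105.
Sort by position and accumulate weight:
  block 3 (N1, w=5) → cum 5
  block 4 (N3, w=30) → cum 35
  block 6 (N4, w=45) → cum 80
  block 7 (N5, w=70) → cum 150  ≥ 105 → median here
  block 19 (N2, w=60) → cum 210
Optimal location: block 7.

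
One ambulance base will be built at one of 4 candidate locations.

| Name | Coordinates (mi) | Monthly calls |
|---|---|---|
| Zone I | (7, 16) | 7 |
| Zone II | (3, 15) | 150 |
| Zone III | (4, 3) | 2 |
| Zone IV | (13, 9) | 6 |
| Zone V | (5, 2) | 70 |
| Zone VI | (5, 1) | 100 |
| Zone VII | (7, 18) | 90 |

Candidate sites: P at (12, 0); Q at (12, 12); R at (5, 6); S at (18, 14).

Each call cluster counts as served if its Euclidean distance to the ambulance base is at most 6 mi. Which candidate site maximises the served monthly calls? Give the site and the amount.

Coverage radius r = 6 mi; a point is covered iff (Δx)²+(Δy)² ≤ 6² = 36.
  P (12, 0): covers {none} → 0
  Q (12, 12): covers {Zone IV} → 6
  R (5, 6): covers {Zone III, Zone V, Zone VI} → 172
  S (18, 14): covers {none} → 0
Maximum coverage at R: 172 monthly calls.

R, covering 172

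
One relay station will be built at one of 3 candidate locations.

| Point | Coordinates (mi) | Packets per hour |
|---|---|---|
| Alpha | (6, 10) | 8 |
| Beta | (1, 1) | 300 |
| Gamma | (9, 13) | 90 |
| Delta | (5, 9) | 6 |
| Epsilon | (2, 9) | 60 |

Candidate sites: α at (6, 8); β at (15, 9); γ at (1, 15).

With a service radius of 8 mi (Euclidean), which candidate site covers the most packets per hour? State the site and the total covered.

Coverage radius r = 8 mi; a point is covered iff (Δx)²+(Δy)² ≤ 8² = 64.
  α (6, 8): covers {Alpha, Gamma, Delta, Epsilon} → 164
  β (15, 9): covers {Gamma} → 90
  γ (1, 15): covers {Alpha, Delta, Epsilon} → 74
Maximum coverage at α: 164 packets per hour.

α, covering 164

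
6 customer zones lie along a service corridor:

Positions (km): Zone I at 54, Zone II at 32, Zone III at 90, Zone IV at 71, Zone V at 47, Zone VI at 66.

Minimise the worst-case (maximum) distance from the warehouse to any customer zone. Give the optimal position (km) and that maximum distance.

The 1-center on a line is the midpoint of the two extreme points: leftmost at 32, rightmost at 90.
Optimal location = (32 + 90)/2 = 61; maximum distance = (90 − 32)/2 = 29.

location 61, max distance 29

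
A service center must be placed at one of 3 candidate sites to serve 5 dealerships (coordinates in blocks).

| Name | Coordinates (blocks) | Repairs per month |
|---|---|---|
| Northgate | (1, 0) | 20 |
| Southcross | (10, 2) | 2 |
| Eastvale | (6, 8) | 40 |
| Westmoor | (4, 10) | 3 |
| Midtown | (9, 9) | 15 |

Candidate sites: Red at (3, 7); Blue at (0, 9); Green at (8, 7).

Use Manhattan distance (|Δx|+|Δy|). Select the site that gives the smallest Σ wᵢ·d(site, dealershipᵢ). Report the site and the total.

Green, total 480 blocks

Total weighted distance at each candidate:
  Red (3, 7): total = 496
  Blue (0, 9): total = 664
  Green (8, 7): total = 480
Minimum is at Green with total 480 blocks.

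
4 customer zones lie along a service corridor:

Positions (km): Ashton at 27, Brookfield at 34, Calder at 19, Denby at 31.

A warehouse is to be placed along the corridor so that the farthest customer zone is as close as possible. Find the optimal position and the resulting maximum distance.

location 26.5, max distance 7.5

The 1-center on a line is the midpoint of the two extreme points: leftmost at 19, rightmost at 34.
Optimal location = (19 + 34)/2 = 26.5; maximum distance = (34 − 19)/2 = 7.5.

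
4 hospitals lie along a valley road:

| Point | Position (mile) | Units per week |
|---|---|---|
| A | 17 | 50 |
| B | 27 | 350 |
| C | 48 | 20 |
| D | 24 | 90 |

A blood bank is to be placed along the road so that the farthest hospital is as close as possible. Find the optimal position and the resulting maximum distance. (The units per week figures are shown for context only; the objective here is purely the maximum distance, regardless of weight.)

location 32.5, max distance 15.5

The 1-center on a line is the midpoint of the two extreme points: leftmost at 17, rightmost at 48.
Optimal location = (17 + 48)/2 = 32.5; maximum distance = (48 − 17)/2 = 15.5.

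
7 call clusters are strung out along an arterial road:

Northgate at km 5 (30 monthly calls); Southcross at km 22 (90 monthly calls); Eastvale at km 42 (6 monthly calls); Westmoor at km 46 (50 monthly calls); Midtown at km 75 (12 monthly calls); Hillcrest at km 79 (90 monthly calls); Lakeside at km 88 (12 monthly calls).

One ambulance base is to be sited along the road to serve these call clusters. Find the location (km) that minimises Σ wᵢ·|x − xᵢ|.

x = 46

For a sum of weighted absolute distances on a line, the optimum is the weighted median (not the mean). Total weight W = 290; half-weight = 145.
Sort by position and accumulate weight:
  km 5 (Northgate, w=30) → cum 30
  km 22 (Southcross, w=90) → cum 120
  km 42 (Eastvale, w=6) → cum 126
  km 46 (Westmoor, w=50) → cum 176  ≥ 145 → median here
  km 75 (Midtown, w=12) → cum 188
  km 79 (Hillcrest, w=90) → cum 278
  km 88 (Lakeside, w=12) → cum 290
Optimal location: km 46.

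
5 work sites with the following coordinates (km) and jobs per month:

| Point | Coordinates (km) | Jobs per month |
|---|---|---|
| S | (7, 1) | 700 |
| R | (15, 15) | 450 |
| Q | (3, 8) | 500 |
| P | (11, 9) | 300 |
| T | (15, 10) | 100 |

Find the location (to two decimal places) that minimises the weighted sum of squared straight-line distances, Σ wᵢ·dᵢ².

The minimiser of Σwᵢ‖p−pᵢ‖² is the weighted centroid p* = (Σwᵢpᵢ)/(Σwᵢ).
Σwᵢ = 2050.
Σwᵢxᵢ = 700·7 + 450·15 + 500·3 + 300·11 + 100·15 = 17950.
Σwᵢyᵢ = 700·1 + 450·15 + 500·8 + 300·9 + 100·10 = 15150.
x* = 17950/2050 = 8.76, y* = 15150/2050 = 7.39.

(8.76, 7.39)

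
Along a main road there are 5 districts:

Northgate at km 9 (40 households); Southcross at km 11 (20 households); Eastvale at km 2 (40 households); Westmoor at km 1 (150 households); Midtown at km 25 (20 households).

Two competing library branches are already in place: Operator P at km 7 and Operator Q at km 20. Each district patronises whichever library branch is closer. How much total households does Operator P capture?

The indifferent point is the midpoint (7+20)/2 = 13.5; districts left of it (closer to Operator P at 7) go to Operator P, those right go to Operator Q.
  Westmoor at 1 (w=150) → Operator P
  Eastvale at 2 (w=40) → Operator P
  Northgate at 9 (w=40) → Operator P
  Southcross at 11 (w=20) → Operator P
  Midtown at 25 (w=20) → Operator Q
Operator P captures 250; Operator Q captures 20.

250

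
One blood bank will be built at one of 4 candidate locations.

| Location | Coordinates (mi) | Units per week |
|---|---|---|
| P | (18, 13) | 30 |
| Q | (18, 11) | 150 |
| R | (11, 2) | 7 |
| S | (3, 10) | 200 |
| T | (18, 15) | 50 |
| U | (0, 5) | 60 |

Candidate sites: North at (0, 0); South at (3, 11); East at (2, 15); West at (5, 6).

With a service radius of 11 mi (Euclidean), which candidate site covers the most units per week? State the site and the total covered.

West, covering 267

Coverage radius r = 11 mi; a point is covered iff (Δx)²+(Δy)² ≤ 11² = 121.
  North (0, 0): covers {S, U} → 260
  South (3, 11): covers {S, U} → 260
  East (2, 15): covers {S, U} → 260
  West (5, 6): covers {R, S, U} → 267
Maximum coverage at West: 267 units per week.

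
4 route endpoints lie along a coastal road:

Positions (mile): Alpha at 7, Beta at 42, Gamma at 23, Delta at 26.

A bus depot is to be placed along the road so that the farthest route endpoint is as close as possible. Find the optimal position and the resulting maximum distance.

location 24.5, max distance 17.5

The 1-center on a line is the midpoint of the two extreme points: leftmost at 7, rightmost at 42.
Optimal location = (7 + 42)/2 = 24.5; maximum distance = (42 − 7)/2 = 17.5.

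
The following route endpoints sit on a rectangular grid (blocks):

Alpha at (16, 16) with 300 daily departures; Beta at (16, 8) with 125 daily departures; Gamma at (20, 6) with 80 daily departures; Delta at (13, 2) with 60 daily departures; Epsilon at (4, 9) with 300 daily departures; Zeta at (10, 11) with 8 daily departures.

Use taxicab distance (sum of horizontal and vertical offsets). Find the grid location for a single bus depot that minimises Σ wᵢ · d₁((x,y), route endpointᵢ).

(16, 9)

Manhattan distance separates: Σwᵢ(|x−xᵢ|+|y−yᵢ|) = Σwᵢ|x−xᵢ| + Σwᵢ|y−yᵢ|, so x and y are optimised independently as 1-D weighted medians.
Total weight W = 873; half = 436.5.
x-coordinate, sorted with cumulative weight:
  x=4 (Epsilon, w=300) cum 300
  x=10 (Zeta, w=8) cum 308
  x=13 (Delta, w=60) cum 368
  x=16 (Alpha, w=300) cum 668  ← median
  x=16 (Beta, w=125) cum 793
  x=20 (Gamma, w=80) cum 873
⇒ x* = 16
y-coordinate, sorted with cumulative weight:
  y=2 (Delta, w=60) cum 60
  y=6 (Gamma, w=80) cum 140
  y=8 (Beta, w=125) cum 265
  y=9 (Epsilon, w=300) cum 565  ← median
  y=11 (Zeta, w=8) cum 573
  y=16 (Alpha, w=300) cum 873
⇒ y* = 9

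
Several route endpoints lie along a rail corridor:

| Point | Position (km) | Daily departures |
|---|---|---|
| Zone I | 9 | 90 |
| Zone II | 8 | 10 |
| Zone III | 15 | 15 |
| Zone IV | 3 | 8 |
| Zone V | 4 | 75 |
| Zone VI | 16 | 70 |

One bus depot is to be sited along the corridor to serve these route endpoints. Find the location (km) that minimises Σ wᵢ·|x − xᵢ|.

x = 9

For a sum of weighted absolute distances on a line, the optimum is the weighted median (not the mean). Total weight W = 268; half-weight = 134.
Sort by position and accumulate weight:
  km 3 (Zone IV, w=8) → cum 8
  km 4 (Zone V, w=75) → cum 83
  km 8 (Zone II, w=10) → cum 93
  km 9 (Zone I, w=90) → cum 183  ≥ 134 → median here
  km 15 (Zone III, w=15) → cum 198
  km 16 (Zone VI, w=70) → cum 268
Optimal location: km 9.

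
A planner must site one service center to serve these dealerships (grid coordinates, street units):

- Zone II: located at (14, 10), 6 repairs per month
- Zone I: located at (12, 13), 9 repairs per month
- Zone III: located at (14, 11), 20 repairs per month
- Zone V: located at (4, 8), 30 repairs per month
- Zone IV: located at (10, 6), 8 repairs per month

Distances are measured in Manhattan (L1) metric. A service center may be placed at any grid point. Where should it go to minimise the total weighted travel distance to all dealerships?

(10, 8)

Manhattan distance separates: Σwᵢ(|x−xᵢ|+|y−yᵢ|) = Σwᵢ|x−xᵢ| + Σwᵢ|y−yᵢ|, so x and y are optimised independently as 1-D weighted medians.
Total weight W = 73; half = 36.5.
x-coordinate, sorted with cumulative weight:
  x=4 (Zone V, w=30) cum 30
  x=10 (Zone IV, w=8) cum 38  ← median
  x=12 (Zone I, w=9) cum 47
  x=14 (Zone II, w=6) cum 53
  x=14 (Zone III, w=20) cum 73
⇒ x* = 10
y-coordinate, sorted with cumulative weight:
  y=6 (Zone IV, w=8) cum 8
  y=8 (Zone V, w=30) cum 38  ← median
  y=10 (Zone II, w=6) cum 44
  y=11 (Zone III, w=20) cum 64
  y=13 (Zone I, w=9) cum 73
⇒ y* = 8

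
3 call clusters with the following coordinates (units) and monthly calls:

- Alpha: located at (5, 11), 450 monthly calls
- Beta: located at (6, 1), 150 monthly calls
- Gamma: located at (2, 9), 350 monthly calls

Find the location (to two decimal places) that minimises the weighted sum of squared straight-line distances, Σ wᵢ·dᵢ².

(4.05, 8.68)

The minimiser of Σwᵢ‖p−pᵢ‖² is the weighted centroid p* = (Σwᵢpᵢ)/(Σwᵢ).
Σwᵢ = 950.
Σwᵢxᵢ = 450·5 + 150·6 + 350·2 = 3850.
Σwᵢyᵢ = 450·11 + 150·1 + 350·9 = 8250.
x* = 3850/950 = 4.05, y* = 8250/950 = 8.68.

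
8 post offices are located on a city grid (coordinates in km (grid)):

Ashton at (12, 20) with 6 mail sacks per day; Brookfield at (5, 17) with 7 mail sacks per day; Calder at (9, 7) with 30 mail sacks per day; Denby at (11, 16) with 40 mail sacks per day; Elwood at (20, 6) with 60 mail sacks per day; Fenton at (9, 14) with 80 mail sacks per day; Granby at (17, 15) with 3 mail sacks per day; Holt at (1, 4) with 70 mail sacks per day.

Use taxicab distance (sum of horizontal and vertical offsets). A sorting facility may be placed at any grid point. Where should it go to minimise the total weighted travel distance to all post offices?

Manhattan distance separates: Σwᵢ(|x−xᵢ|+|y−yᵢ|) = Σwᵢ|x−xᵢ| + Σwᵢ|y−yᵢ|, so x and y are optimised independently as 1-D weighted medians.
Total weight W = 296; half = 148.
x-coordinate, sorted with cumulative weight:
  x=1 (Holt, w=70) cum 70
  x=5 (Brookfield, w=7) cum 77
  x=9 (Calder, w=30) cum 107
  x=9 (Fenton, w=80) cum 187  ← median
  x=11 (Denby, w=40) cum 227
  x=12 (Ashton, w=6) cum 233
  x=17 (Granby, w=3) cum 236
  x=20 (Elwood, w=60) cum 296
⇒ x* = 9
y-coordinate, sorted with cumulative weight:
  y=4 (Holt, w=70) cum 70
  y=6 (Elwood, w=60) cum 130
  y=7 (Calder, w=30) cum 160  ← median
  y=14 (Fenton, w=80) cum 240
  y=15 (Granby, w=3) cum 243
  y=16 (Denby, w=40) cum 283
  y=17 (Brookfield, w=7) cum 290
  y=20 (Ashton, w=6) cum 296
⇒ y* = 7

(9, 7)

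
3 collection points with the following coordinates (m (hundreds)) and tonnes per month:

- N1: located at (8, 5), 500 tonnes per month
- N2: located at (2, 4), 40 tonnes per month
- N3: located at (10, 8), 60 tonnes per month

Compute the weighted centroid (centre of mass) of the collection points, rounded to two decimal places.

The minimiser of Σwᵢ‖p−pᵢ‖² is the weighted centroid p* = (Σwᵢpᵢ)/(Σwᵢ).
Σwᵢ = 600.
Σwᵢxᵢ = 500·8 + 40·2 + 60·10 = 4680.
Σwᵢyᵢ = 500·5 + 40·4 + 60·8 = 3140.
x* = 4680/600 = 7.80, y* = 3140/600 = 5.23.

(7.80, 5.23)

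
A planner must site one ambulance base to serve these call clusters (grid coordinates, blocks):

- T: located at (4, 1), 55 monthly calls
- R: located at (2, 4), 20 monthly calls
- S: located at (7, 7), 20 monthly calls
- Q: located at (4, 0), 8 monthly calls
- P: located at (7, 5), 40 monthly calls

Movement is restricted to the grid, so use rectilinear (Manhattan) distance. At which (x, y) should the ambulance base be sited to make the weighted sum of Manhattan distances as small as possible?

Manhattan distance separates: Σwᵢ(|x−xᵢ|+|y−yᵢ|) = Σwᵢ|x−xᵢ| + Σwᵢ|y−yᵢ|, so x and y are optimised independently as 1-D weighted medians.
Total weight W = 143; half = 71.5.
x-coordinate, sorted with cumulative weight:
  x=2 (R, w=20) cum 20
  x=4 (T, w=55) cum 75  ← median
  x=4 (Q, w=8) cum 83
  x=7 (S, w=20) cum 103
  x=7 (P, w=40) cum 143
⇒ x* = 4
y-coordinate, sorted with cumulative weight:
  y=0 (Q, w=8) cum 8
  y=1 (T, w=55) cum 63
  y=4 (R, w=20) cum 83  ← median
  y=5 (P, w=40) cum 123
  y=7 (S, w=20) cum 143
⇒ y* = 4

(4, 4)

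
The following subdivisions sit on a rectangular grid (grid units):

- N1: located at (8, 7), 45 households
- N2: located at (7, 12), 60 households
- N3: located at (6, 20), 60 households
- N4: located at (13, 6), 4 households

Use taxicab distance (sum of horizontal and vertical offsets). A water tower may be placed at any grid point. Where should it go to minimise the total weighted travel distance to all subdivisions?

(7, 12)

Manhattan distance separates: Σwᵢ(|x−xᵢ|+|y−yᵢ|) = Σwᵢ|x−xᵢ| + Σwᵢ|y−yᵢ|, so x and y are optimised independently as 1-D weighted medians.
Total weight W = 169; half = 84.5.
x-coordinate, sorted with cumulative weight:
  x=6 (N3, w=60) cum 60
  x=7 (N2, w=60) cum 120  ← median
  x=8 (N1, w=45) cum 165
  x=13 (N4, w=4) cum 169
⇒ x* = 7
y-coordinate, sorted with cumulative weight:
  y=6 (N4, w=4) cum 4
  y=7 (N1, w=45) cum 49
  y=12 (N2, w=60) cum 109  ← median
  y=20 (N3, w=60) cum 169
⇒ y* = 12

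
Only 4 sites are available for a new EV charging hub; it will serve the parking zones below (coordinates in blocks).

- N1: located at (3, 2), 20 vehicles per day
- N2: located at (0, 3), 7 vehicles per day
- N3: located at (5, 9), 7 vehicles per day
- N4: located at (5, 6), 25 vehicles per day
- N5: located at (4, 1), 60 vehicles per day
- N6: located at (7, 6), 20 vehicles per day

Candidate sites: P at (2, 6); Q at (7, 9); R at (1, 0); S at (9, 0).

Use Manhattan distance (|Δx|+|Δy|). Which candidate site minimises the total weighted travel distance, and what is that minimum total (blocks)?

Total weighted distance at each candidate:
  P (2, 6): total = 772
  Q (7, 9): total = 1170
  R (1, 0): total = 929
  S (9, 0): total = 1105
Minimum is at P with total 772 blocks.

P, total 772 blocks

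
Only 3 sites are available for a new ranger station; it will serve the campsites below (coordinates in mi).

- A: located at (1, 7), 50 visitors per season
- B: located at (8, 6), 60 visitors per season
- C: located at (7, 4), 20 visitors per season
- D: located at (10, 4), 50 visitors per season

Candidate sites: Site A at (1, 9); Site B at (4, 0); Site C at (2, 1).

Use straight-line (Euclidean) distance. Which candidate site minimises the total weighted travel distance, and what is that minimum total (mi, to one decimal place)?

Site A, total 1227.9 mi

Total weighted distance at each candidate:
  Site A (1, 9): total = 1227.9
  Site B (4, 0): total = 1274.0
  Site C (2, 1): total = 1316.6
Minimum is at Site A with total 1227.9 mi.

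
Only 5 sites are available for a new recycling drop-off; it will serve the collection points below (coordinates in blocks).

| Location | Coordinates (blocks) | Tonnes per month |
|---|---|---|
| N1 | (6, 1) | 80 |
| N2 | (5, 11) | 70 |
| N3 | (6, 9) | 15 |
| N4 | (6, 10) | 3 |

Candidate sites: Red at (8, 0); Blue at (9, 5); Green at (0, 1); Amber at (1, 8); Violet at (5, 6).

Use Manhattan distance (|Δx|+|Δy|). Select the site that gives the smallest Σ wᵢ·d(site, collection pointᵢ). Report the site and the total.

Violet, total 905 blocks

Total weighted distance at each candidate:
  Red (8, 0): total = 1421
  Blue (9, 5): total = 1389
  Green (0, 1): total = 1785
  Amber (1, 8): total = 1561
  Violet (5, 6): total = 905
Minimum is at Violet with total 905 blocks.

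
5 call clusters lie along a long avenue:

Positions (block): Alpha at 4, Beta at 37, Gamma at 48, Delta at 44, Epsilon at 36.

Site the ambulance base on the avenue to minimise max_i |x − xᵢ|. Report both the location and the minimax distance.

location 26, max distance 22

The 1-center on a line is the midpoint of the two extreme points: leftmost at 4, rightmost at 48.
Optimal location = (4 + 48)/2 = 26; maximum distance = (48 − 4)/2 = 22.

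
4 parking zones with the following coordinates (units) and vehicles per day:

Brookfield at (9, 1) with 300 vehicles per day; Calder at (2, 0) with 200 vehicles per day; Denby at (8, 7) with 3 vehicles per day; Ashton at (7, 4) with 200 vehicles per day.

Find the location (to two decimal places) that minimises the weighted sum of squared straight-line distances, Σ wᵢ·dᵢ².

(6.44, 1.59)

The minimiser of Σwᵢ‖p−pᵢ‖² is the weighted centroid p* = (Σwᵢpᵢ)/(Σwᵢ).
Σwᵢ = 703.
Σwᵢxᵢ = 300·9 + 200·2 + 3·8 + 200·7 = 4524.
Σwᵢyᵢ = 300·1 + 200·0 + 3·7 + 200·4 = 1121.
x* = 4524/703 = 6.44, y* = 1121/703 = 1.59.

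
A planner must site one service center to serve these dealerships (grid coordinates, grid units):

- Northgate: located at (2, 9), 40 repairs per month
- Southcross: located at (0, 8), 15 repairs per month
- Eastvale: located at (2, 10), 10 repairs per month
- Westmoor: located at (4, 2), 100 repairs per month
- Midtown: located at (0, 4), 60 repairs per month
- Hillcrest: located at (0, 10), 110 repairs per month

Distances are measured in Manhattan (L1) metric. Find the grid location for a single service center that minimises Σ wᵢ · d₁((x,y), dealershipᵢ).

Manhattan distance separates: Σwᵢ(|x−xᵢ|+|y−yᵢ|) = Σwᵢ|x−xᵢ| + Σwᵢ|y−yᵢ|, so x and y are optimised independently as 1-D weighted medians.
Total weight W = 335; half = 167.5.
x-coordinate, sorted with cumulative weight:
  x=0 (Southcross, w=15) cum 15
  x=0 (Midtown, w=60) cum 75
  x=0 (Hillcrest, w=110) cum 185  ← median
  x=2 (Northgate, w=40) cum 225
  x=2 (Eastvale, w=10) cum 235
  x=4 (Westmoor, w=100) cum 335
⇒ x* = 0
y-coordinate, sorted with cumulative weight:
  y=2 (Westmoor, w=100) cum 100
  y=4 (Midtown, w=60) cum 160
  y=8 (Southcross, w=15) cum 175  ← median
  y=9 (Northgate, w=40) cum 215
  y=10 (Eastvale, w=10) cum 225
  y=10 (Hillcrest, w=110) cum 335
⇒ y* = 8

(0, 8)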